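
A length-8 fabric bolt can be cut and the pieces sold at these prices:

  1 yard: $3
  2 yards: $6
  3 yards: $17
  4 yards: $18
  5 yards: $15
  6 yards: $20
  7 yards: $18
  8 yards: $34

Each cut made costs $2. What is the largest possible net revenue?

Let net[k] be the best obtainable value from length k. For each k, try every first piece i and keep the best of price[i] + net[k−i] minus the 2 cut fee when i<k.
net[1] = 3
net[2] = max(3+3-2, 6+0) = 6
net[3] = max(3+6-2, 6+3-2, 17+0) = 17
net[4] = max(3+17-2, 6+6-2, 17+3-2, 18+0) = 18
net[5] = max(3+18-2, 6+17-2, 17+6-2, 18+3-2, 15+0) = 21
net[6] = max(3+21-2, 6+18-2, 17+17-2, 18+6-2, 15+3-2, 20+0) = 32
net[7] = max(3+32-2, 6+21-2, 17+18-2, …, 20+3-2, 18+0) = 33
net[8] = max(3+33-2, 6+32-2, 17+21-2, …, 18+3-2, 34+0) = 36
One optimal plan: pieces 3 + 3 + 2 (2 cuts) → $40 − $4 = $36.

36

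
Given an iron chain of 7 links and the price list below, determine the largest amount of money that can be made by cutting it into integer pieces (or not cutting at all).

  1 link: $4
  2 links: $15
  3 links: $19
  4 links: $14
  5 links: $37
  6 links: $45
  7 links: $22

52

Consider every possible first cut. v[k] is the best of p[i]+v[k−i] over all sellable i≤k.
v[1] = 4
v[2] = max(4+4, 15+0) = 15
v[3] = max(4+15, 15+4, 19+0) = 19
v[4] = max(4+19, 15+15, 19+4, 14+0) = 30
v[5] = max(4+30, 15+19, 19+15, 14+4, 37+0) = 37
v[6] = max(4+37, 15+30, 19+19, 14+15, 37+4, 45+0) = 45
v[7] = max(4+45, 15+37, 19+30, …, 45+4, 22+0) = 52
One optimal cutting: 5 + 2 → $37 + $15 = $52.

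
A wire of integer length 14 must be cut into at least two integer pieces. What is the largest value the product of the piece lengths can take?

162

Define m[k] = max over 1≤i<k of i · max(k−i, m[k−i]); the inner max lets the remainder stay uncut if that's better.
m[2] = 1×max(1,0) = 1×1 = 1
m[3] = 1×max(2,1) = 1×2 = 2
m[4] = 2×max(2,1) = 2×2 = 4
m[5] = 2×max(3,2) = 2×3 = 6
m[6] = 3×max(3,2) = 3×3 = 9
m[7] = 2×max(5,6) = 2×6 = 12
m[8] = 2×max(6,9) = 2×9 = 18
m[9] = 3×max(6,9) = 3×9 = 27
m[10] = 2×max(8,18) = 2×18 = 36
m[11] = 2×max(9,27) = 2×27 = 54
m[12] = 3×max(9,27) = 3×27 = 81
m[13] = 2×max(11,54) = 2×54 = 108
m[14] = 2×max(12,81) = 2×81 = 162
One optimal split: 3 + 3 + 3 + 3 + 2; product 3×3×3×3×2 = 162.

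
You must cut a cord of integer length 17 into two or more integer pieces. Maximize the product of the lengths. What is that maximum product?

486

Let f[k] be the best product for length k (with at least one cut). For each first piece i, the rest contributes max(k−i, f[k−i]).
f[2] = 1×max(1,0) = 1×1 = 1
f[3] = max(1×2, 2×1) = 2
f[4] = max(1×3, 2×2, 3×1) = 4
f[5] = max(1×4, 2×3, 3×2, 4×1) = 6
f[6] = max(1×6, 2×4, 3×3, 4×2, 5×1) = 9
f[7] = max(1×9, 2×6, 3×4, 4×3, 5×2, 6×1) = 12
f[8] = max(1×12, 2×9, 3×6, …, 6×2, 7×1) = 18
f[9] = max(1×18, 2×12, 3×9, …, 7×2, 8×1) = 27
f[10] = max(1×27, 2×18, 3×12, …, 8×2, 9×1) = 36
f[11] = max(1×36, 2×27, 3×18, …, 9×2, 10×1) = 54
f[12] = max(1×54, 2×36, 3×27, …, 10×2, 11×1) = 81
f[13] = max(1×81, 2×54, 3×36, …, 11×2, 12×1) = 108
f[14] = max(1×108, 2×81, 3×54, …, 12×2, 13×1) = 162
f[15] = max(1×162, 2×108, 3×81, …, 13×2, 14×1) = 243
f[16] = max(1×243, 2×162, 3×108, …, 14×2, 15×1) = 324
f[17] = max(1×324, 2×243, 3×162, …, 15×2, 16×1) = 486
One optimal split: 3 + 3 + 3 + 3 + 3 + 2; product 3×3×3×3×3×2 = 486.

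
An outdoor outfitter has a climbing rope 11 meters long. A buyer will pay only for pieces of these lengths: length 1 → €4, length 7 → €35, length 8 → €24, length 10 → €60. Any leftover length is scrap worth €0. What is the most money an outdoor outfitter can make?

Let r[k] be the best obtainable value from length k. For each k, try every first piece i and keep the best of price[i] + r[k−i].
r[1] = 4
r[2] = 8  (first piece 1, then r[1]=4)
r[3] = 12  (first piece 1, then r[2]=8)
r[4] = 16  (first piece 1, then r[3]=12)
r[5] = 20  (first piece 1, then r[4]=16)
r[6] = 24  (first piece 1, then r[5]=20)
r[7] = max(4+24, 35+0) = 35
r[8] = max(4+35, 35+4, 24+0) = 39
r[9] = max(4+39, 35+8, 24+4) = 43
r[10] = max(4+43, 35+12, 24+8, 60+0) = 60
r[11] = max(4+60, 35+16, 24+12, 60+4) = 64
One optimal cutting: 10 + 1 → €64.

64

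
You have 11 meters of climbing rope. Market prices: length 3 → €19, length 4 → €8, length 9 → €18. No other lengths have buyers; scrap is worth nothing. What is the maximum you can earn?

57

Consider every possible first cut. best[k] is the best of p[i]+best[k−i] over all sellable i≤k.
best[1] = 0
best[2] = 0
best[3] = 19
best[4] = 19
best[5] = 19
best[6] = 38  (first piece 3, then best[3]=19)
best[7] = 38
best[8] = 38
best[9] = 57  (first piece 3, then best[6]=38)
best[10] = 57
best[11] = 57
One optimal cutting: pieces 3 + 3 + 3 with 2 meters of scrap → €57.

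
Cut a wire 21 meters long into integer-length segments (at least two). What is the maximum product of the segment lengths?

Define P[k] = max over 1≤i<k of i · max(k−i, P[k−i]); the inner max lets the remainder stay uncut if that's better.
P[2] = 1×max(1,0) = 1×1 = 1
P[3] = max(1×2, 2×1) = 2
P[4] = max(1×3, 2×2, 3×1) = 4
P[5] = max(1×4, 2×3, 3×2, 4×1) = 6
P[6] = max(1×6, 2×4, 3×3, 4×2, 5×1) = 9
P[7] = max(1×9, 2×6, 3×4, 4×3, 5×2, 6×1) = 12
P[8] = max(1×12, 2×9, 3×6, …, 6×2, 7×1) = 18
P[9] = max(1×18, 2×12, 3×9, …, 7×2, 8×1) = 27
P[10] = max(1×27, 2×18, 3×12, …, 8×2, 9×1) = 36
P[11] = max(1×36, 2×27, 3×18, …, 9×2, 10×1) = 54
P[12] = max(1×54, 2×36, 3×27, …, 10×2, 11×1) = 81
P[13] = max(1×81, 2×54, 3×36, …, 11×2, 12×1) = 108
P[14] = max(1×108, 2×81, 3×54, …, 12×2, 13×1) = 162
P[15] = max(1×162, 2×108, 3×81, …, 13×2, 14×1) = 243
P[16] = max(1×243, 2×162, 3×108, …, 14×2, 15×1) = 324
P[17] = max(1×324, 2×243, 3×162, …, 15×2, 16×1) = 486
P[18] = max(1×486, 2×324, 3×243, …, 16×2, 17×1) = 729
P[19] = max(1×729, 2×486, 3×324, …, 17×2, 18×1) = 972
P[20] = max(1×972, 2×729, 3×486, …, 18×2, 19×1) = 1458
P[21] = max(1×1458, 2×972, 3×729, …, 19×2, 20×1) = 2187
One optimal split: 3 + 3 + 3 + 3 + 3 + 3 + 3; product 3×3×3×3×3×3×3 = 2187.

2187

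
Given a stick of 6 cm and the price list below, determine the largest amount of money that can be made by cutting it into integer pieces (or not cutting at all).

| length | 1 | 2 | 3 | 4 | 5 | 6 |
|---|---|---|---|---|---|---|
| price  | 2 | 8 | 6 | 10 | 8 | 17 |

24

Consider every possible first cut. v[k] is the best of p[i]+v[k−i] over all sellable i≤k.
v[1] = 2
v[2] = 8
v[3] = 10  (first piece 1, then v[2]=8)
v[4] = 16  (first piece 2, then v[2]=8)
v[5] = 18  (first piece 1, then v[4]=16)
v[6] = 24  (first piece 2, then v[4]=16)
One optimal cutting: 2 + 2 + 2 → 8 + 8 + 8 = 24.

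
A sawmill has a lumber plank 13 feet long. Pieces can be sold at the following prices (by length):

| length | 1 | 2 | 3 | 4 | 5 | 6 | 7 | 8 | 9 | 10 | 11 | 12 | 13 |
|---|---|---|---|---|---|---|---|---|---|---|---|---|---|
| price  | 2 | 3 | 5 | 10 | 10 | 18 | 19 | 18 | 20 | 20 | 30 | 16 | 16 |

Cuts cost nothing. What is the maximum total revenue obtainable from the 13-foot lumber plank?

Let v[k] be the best obtainable value from length k. For each k, try every first piece i and keep the best of price[i] + v[k−i].
v[1] = 2
v[2] = 4  (first piece 1, then v[1]=2)
v[3] = 6  (first piece 1, then v[2]=4)
v[4] = 10
v[5] = 12  (first piece 1, then v[4]=10)
v[6] = 18
v[7] = 20  (first piece 1, then v[6]=18)
v[8] = 22  (first piece 1, then v[7]=20)
v[9] = 24  (first piece 1, then v[8]=22)
v[10] = 28  (first piece 4, then v[6]=18)
v[11] = 30  (first piece 1, then v[10]=28)
v[12] = 36  (first piece 6, then v[6]=18)
v[13] = 38  (first piece 1, then v[12]=36)
One optimal cutting: 6 + 6 + 1 → $18 + $18 + $2 = $38.

38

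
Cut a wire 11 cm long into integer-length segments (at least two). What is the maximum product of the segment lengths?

54

Define f[k] = max over 1≤i<k of i · max(k−i, f[k−i]); the inner max lets the remainder stay uncut if that's better.
Small cases: f[2]=1, f[3]=2, f[4]=4.
f[5] = max(1·4, 2·3, 3·2, 4·1) = 6
f[6] = max(1·6, 2·4, 3·3, 4·2, 5·1) = 9
f[7] = max(1·9, 2·6, 3·4, 4·3, 5·2, 6·1) = 12
f[8] = max(1·12, 2·9, 3·6, …, 6·2, 7·1) = 18
f[9] = max(1·18, 2·12, 3·9, …, 7·2, 8·1) = 27
f[10] = max(1·27, 2·18, 3·12, …, 8·2, 9·1) = 36
f[11] = max(1·36, 2·27, 3·18, …, 9·2, 10·1) = 54
One optimal split: 3 + 3 + 3 + 2; product 3·3·3·2 = 54.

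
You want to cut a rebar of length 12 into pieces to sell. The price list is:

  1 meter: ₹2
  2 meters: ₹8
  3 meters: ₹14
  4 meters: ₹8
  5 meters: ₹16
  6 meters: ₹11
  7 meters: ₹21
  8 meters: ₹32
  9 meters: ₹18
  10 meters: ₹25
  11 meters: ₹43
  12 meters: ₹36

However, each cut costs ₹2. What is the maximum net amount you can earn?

Let net[k] be the best obtainable value from length k. For each k, try every first piece i and keep the best of price[i] + net[k−i] minus the 2 cut fee when i<k.
net[1] = 2
net[2] = 8
net[3] = 14
net[4] = 14  (first piece 1, then net[3]=14)
net[5] = 20  (first piece 2, then net[3]=14)
net[6] = 26  (first piece 3, then net[3]=14)
net[7] = 26  (first piece 1, then net[6]=26)
net[8] = 32  (first piece 2, then net[6]=26)
net[9] = 38  (first piece 3, then net[6]=26)
net[10] = 38  (first piece 1, then net[9]=38)
net[11] = 44  (first piece 2, then net[9]=38)
net[12] = 50  (first piece 3, then net[9]=38)
One optimal plan: pieces 3 + 3 + 3 + 3 (3 cuts) → ₹56 − ₹6 = ₹50.

50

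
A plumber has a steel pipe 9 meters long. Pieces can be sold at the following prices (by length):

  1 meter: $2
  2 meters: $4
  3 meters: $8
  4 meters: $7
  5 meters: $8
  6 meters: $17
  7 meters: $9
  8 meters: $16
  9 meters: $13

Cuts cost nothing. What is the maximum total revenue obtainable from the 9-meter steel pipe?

Build best[k] bottom-up: best[k] = max over allowed piece i of (p[i] + best[k−i]).
best[1] = 2
best[2] = max(2+2, 4+0) = 4
best[3] = max(2+4, 4+2, 8+0) = 8
best[4] = max(2+8, 4+4, 8+2, 7+0) = 10
best[5] = max(2+10, 4+8, 8+4, 7+2, 8+0) = 12
best[6] = max(2+12, 4+10, 8+8, 7+4, 8+2, 17+0) = 17
best[7] = max(2+17, 4+12, 8+10, …, 17+2, 9+0) = 19
best[8] = max(2+19, 4+17, 8+12, …, 9+2, 16+0) = 21
best[9] = max(2+21, 4+19, 8+17, …, 16+2, 13+0) = 25
One optimal cutting: 6 + 3 → $17 + $8 = $25.

25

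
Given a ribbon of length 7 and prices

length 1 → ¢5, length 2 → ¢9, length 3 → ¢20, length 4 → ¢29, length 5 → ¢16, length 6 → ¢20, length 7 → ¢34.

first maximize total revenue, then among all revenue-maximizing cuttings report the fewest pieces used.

Build r[k] bottom-up: r[k] = max over allowed piece i of (p[i] + r[k−i]).
r[1] = 5
r[2] = max(5+5, 9+0) = 10
r[3] = max(5+10, 9+5, 20+0) = 20
r[4] = max(5+20, 9+10, 20+5, 29+0) = 29
r[5] = max(5+29, 9+20, 20+10, 29+5, 16+0) = 34
r[6] = max(5+34, 9+29, 20+20, 29+10, 16+5, 20+0) = 40
r[7] = max(5+40, 9+34, 20+29, …, 20+5, 34+0) = 49
Maximum revenue is ¢49.
Now minimize piece count subject to staying optimal: for each k, pieces[k] = 1 + min over i with p[i]+r[k−i]=r[k] of pieces[k−i].
pieces[4] = 1
pieces[5] = 2
pieces[6] = 2
pieces[7] = 2

2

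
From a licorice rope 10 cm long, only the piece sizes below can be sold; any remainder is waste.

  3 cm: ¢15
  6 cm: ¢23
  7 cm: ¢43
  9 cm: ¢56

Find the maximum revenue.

Consider every possible first cut. r[k] is the best of p[i]+r[k−i] over all sellable i≤k.
r[1] = 0
r[2] = 0
r[3] = 15
r[4] = 15
r[5] = 15
r[6] = 30  (first piece 3, then r[3]=15)
r[7] = 43
r[8] = 43
r[9] = 56
r[10] = 58  (first piece 3, then r[7]=43)
One optimal cutting: 7 + 3 → ¢58.

58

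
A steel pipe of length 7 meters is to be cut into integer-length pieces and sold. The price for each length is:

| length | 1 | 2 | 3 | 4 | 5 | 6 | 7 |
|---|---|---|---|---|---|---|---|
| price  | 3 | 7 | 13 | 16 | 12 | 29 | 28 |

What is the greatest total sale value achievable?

32

Let R[k] be the best obtainable value from length k. For each k, try every first piece i and keep the best of price[i] + R[k−i].
R[1] = 3
R[2] = max(3+3, 7+0) = 7
R[3] = max(3+7, 7+3, 13+0) = 13
R[4] = max(3+13, 7+7, 13+3, 16+0) = 16
R[5] = max(3+16, 7+13, 13+7, 16+3, 12+0) = 20
R[6] = max(3+20, 7+16, 13+13, 16+7, 12+3, 29+0) = 29
R[7] = max(3+29, 7+20, 13+16, …, 29+3, 28+0) = 32
One optimal cutting: 6 + 1 → $29 + $3 = $32.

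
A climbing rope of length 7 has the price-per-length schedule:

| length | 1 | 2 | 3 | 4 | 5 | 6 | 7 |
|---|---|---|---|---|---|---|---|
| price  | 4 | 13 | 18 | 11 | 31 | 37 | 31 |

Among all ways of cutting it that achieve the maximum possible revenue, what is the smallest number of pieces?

2

Consider every possible first cut. r[k] is the best of p[i]+r[k−i] over all sellable i≤k.
r[1] = 4
r[2] = max(4+4, 13+0) = 13
r[3] = max(4+13, 13+4, 18+0) = 18
r[4] = max(4+18, 13+13, 18+4, 11+0) = 26
r[5] = max(4+26, 13+18, 18+13, 11+4, 31+0) = 31
r[6] = max(4+31, 13+26, 18+18, 11+13, 31+4, 37+0) = 39
r[7] = max(4+39, 13+31, 18+26, …, 37+4, 31+0) = 44
Maximum revenue is €44.
Now minimize piece count subject to staying optimal: for each k, pieces[k] = 1 + min over i with p[i]+r[k−i]=r[k] of pieces[k−i].
pieces[4] = 2
pieces[5] = 1
pieces[6] = 3
pieces[7] = 2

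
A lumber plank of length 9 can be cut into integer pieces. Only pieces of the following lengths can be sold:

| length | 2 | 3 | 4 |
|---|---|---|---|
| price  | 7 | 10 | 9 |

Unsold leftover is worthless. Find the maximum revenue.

Let best[k] be the best obtainable value from length k. For each k, try every first piece i and keep the best of price[i] + best[k−i].
best[1] = 0
best[2] = 7
best[3] = max(7+0, 10+0) = 10
best[4] = max(7+7, 10+0, 9+0) = 14
best[5] = max(7+10, 10+7, 9+0) = 17
best[6] = max(7+14, 10+10, 9+7) = 21
best[7] = max(7+17, 10+14, 9+10) = 24
best[8] = max(7+21, 10+17, 9+14) = 28
best[9] = max(7+24, 10+21, 9+17) = 31
One optimal cutting: 3 + 2 + 2 + 2 → $31.

31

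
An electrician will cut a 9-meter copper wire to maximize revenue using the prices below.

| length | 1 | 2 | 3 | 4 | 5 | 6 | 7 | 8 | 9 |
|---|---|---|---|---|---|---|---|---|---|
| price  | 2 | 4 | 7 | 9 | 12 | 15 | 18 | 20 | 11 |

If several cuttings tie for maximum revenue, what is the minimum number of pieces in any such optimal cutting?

Consider every possible first cut. r[k] is the best of p[i]+r[k−i] over all sellable i≤k.
r[1] = 2
r[2] = 4  (first piece 1, then r[1]=2)
r[3] = 7
r[4] = 9  (first piece 1, then r[3]=7)
r[5] = 12
r[6] = 15
r[7] = 18
r[8] = 20  (first piece 1, then r[7]=18)
r[9] = 22  (first piece 1, then r[8]=20)
Maximum revenue is €22.
Now minimize piece count subject to staying optimal: for each k, pieces[k] = 1 + min over i with p[i]+r[k−i]=r[k] of pieces[k−i].
pieces[6] = 1
pieces[7] = 1
pieces[8] = 1
pieces[9] = 2

2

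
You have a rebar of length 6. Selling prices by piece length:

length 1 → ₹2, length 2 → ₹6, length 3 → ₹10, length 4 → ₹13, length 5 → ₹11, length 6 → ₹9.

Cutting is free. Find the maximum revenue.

Consider every possible first cut. R[k] is the best of p[i]+R[k−i] over all sellable i≤k.
R[1] = 2
R[2] = max(2+2, 6+0) = 6
R[3] = max(2+6, 6+2, 10+0) = 10
R[4] = max(2+10, 6+6, 10+2, 13+0) = 13
R[5] = max(2+13, 6+10, 10+6, 13+2, 11+0) = 16
R[6] = max(2+16, 6+13, 10+10, 13+6, 11+2, 9+0) = 20
One optimal cutting: 3 + 3 → ₹10 + ₹10 = ₹20.

20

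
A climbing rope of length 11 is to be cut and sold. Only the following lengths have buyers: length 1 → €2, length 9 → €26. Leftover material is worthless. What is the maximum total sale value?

Let best[k] be the best obtainable value from length k. For each k, try every first piece i and keep the best of price[i] + best[k−i].
best[1] = 2
best[2] = 4  (first piece 1, then best[1]=2)
best[3] = 6  (first piece 1, then best[2]=4)
best[4] = 8  (first piece 1, then best[3]=6)
best[5] = 10  (first piece 1, then best[4]=8)
best[6] = 12  (first piece 1, then best[5]=10)
best[7] = 14  (first piece 1, then best[6]=12)
best[8] = 16  (first piece 1, then best[7]=14)
best[9] = 26
best[10] = 28  (first piece 1, then best[9]=26)
best[11] = 30  (first piece 1, then best[10]=28)
One optimal cutting: 9 + 1 + 1 → €30.

30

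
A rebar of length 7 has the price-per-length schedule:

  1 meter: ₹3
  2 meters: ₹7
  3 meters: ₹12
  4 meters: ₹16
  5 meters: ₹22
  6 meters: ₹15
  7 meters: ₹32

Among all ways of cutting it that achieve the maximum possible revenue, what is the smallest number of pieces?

1

Let r[k] be the best obtainable value from length k. For each k, try every first piece i and keep the best of price[i] + r[k−i].
r[1] = 3
r[2] = 7
r[3] = 12
r[4] = 16
r[5] = 22
r[6] = 25  (first piece 1, then r[5]=22)
r[7] = 32
Maximum revenue is ₹32.
Now minimize piece count subject to staying optimal: for each k, pieces[k] = 1 + min over i with p[i]+r[k−i]=r[k] of pieces[k−i].
pieces[4] = 1
pieces[5] = 1
pieces[6] = 2
pieces[7] = 1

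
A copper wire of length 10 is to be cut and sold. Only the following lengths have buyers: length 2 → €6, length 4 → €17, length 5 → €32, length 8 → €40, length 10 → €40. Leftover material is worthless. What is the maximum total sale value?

64

Let f[k] be the best obtainable value from length k. For each k, try every first piece i and keep the best of price[i] + f[k−i].
f[1] = 0
f[2] = 6
f[3] = 6
f[4] = 17
f[5] = 32
f[6] = 32
f[7] = 38  (first piece 2, then f[5]=32)
f[8] = 40
f[9] = 49  (first piece 4, then f[5]=32)
f[10] = 64  (first piece 5, then f[5]=32)
One optimal cutting: 5 + 5 → €64.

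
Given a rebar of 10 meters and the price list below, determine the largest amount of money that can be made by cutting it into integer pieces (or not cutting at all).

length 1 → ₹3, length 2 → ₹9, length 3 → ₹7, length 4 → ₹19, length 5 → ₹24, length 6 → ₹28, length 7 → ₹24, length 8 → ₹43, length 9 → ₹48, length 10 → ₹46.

Let best[k] be the best obtainable value from length k. For each k, try every first piece i and keep the best of price[i] + best[k−i].
best[1] = 3
best[2] = max(3+3, 9+0) = 9
best[3] = max(3+9, 9+3, 7+0) = 12
best[4] = max(3+12, 9+9, 7+3, 19+0) = 19
best[5] = max(3+19, 9+12, 7+9, 19+3, 24+0) = 24
best[6] = max(3+24, 9+19, 7+12, 19+9, 24+3, 28+0) = 28
best[7] = max(3+28, 9+24, 7+19, …, 28+3, 24+0) = 33
best[8] = max(3+33, 9+28, 7+24, …, 24+3, 43+0) = 43
best[9] = max(3+43, 9+33, 7+28, …, 43+3, 48+0) = 48
best[10] = max(3+48, 9+43, 7+33, …, 48+3, 46+0) = 52
One optimal cutting: 8 + 2 → ₹43 + ₹9 = ₹52.

52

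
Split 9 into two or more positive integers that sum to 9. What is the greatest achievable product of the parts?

Fill prod[k] for k=2..9: at each k try every first piece i and multiply by the better of (k−i) uncut or prod[k−i].
prod[2] = 1·max(1,0) = 1·1 = 1
prod[3] = 1·max(2,1) = 1·2 = 2
prod[4] = 2·max(2,1) = 2·2 = 4
prod[5] = 2·max(3,2) = 2·3 = 6
prod[6] = 3·max(3,2) = 3·3 = 9
prod[7] = 2·max(5,6) = 2·6 = 12
prod[8] = 2·max(6,9) = 2·9 = 18
prod[9] = 3·max(6,9) = 3·9 = 27
One optimal split: 3 + 3 + 3; product 3·3·3 = 27.

27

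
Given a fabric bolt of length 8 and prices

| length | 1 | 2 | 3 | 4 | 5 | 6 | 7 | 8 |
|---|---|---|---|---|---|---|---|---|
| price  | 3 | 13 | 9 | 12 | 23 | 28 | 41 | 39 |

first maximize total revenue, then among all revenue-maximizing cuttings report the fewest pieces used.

4

Consider every possible first cut. r[k] is the best of p[i]+r[k−i] over all sellable i≤k.
r[1] = 3
r[2] = max(3+3, 13+0) = 13
r[3] = max(3+13, 13+3, 9+0) = 16
r[4] = max(3+16, 13+13, 9+3, 12+0) = 26
r[5] = max(3+26, 13+16, 9+13, 12+3, 23+0) = 29
r[6] = max(3+29, 13+26, 9+16, 12+13, 23+3, 28+0) = 39
r[7] = max(3+39, 13+29, 9+26, …, 28+3, 41+0) = 42
r[8] = max(3+42, 13+39, 9+29, …, 41+3, 39+0) = 52
Maximum revenue is $52.
Now minimize piece count subject to staying optimal: for each k, pieces[k] = 1 + min over i with p[i]+r[k−i]=r[k] of pieces[k−i].
pieces[5] = 3
pieces[6] = 3
pieces[7] = 4
pieces[8] = 4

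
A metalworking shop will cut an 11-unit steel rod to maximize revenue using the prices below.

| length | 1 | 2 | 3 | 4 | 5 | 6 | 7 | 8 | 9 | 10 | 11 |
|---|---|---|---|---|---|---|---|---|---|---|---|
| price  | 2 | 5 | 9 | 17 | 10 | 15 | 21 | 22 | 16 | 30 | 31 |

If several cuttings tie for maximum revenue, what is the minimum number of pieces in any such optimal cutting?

Build r[k] bottom-up: r[k] = max over allowed piece i of (p[i] + r[k−i]).
r[1] = 2
r[2] = max(2+2, 5+0) = 5
r[3] = max(2+5, 5+2, 9+0) = 9
r[4] = max(2+9, 5+5, 9+2, 17+0) = 17
r[5] = max(2+17, 5+9, 9+5, 17+2, 10+0) = 19
r[6] = max(2+19, 5+17, 9+9, 17+5, 10+2, 15+0) = 22
r[7] = max(2+22, 5+19, 9+17, …, 15+2, 21+0) = 26
r[8] = max(2+26, 5+22, 9+19, …, 21+2, 22+0) = 34
r[9] = max(2+34, 5+26, 9+22, …, 22+2, 16+0) = 36
r[10] = max(2+36, 5+34, 9+26, …, 16+2, 30+0) = 39
r[11] = max(2+39, 5+36, 9+34, …, 30+2, 31+0) = 43
Maximum revenue is $43.
Now minimize piece count subject to staying optimal: for each k, pieces[k] = 1 + min over i with p[i]+r[k−i]=r[k] of pieces[k−i].
pieces[8] = 2
pieces[9] = 3
pieces[10] = 3
pieces[11] = 3

3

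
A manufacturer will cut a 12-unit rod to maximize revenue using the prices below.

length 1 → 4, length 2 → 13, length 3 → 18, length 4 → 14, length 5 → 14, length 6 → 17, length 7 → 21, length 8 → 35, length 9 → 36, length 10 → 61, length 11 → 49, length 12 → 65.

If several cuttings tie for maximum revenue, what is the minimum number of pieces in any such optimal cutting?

Build r[k] bottom-up: r[k] = max over allowed piece i of (p[i] + r[k−i]).
r[1] = 4
r[2] = max(4+4, 13+0) = 13
r[3] = max(4+13, 13+4, 18+0) = 18
r[4] = max(4+18, 13+13, 18+4, 14+0) = 26
r[5] = max(4+26, 13+18, 18+13, 14+4, 14+0) = 31
r[6] = max(4+31, 13+26, 18+18, 14+13, 14+4, 17+0) = 39
r[7] = max(4+39, 13+31, 18+26, …, 17+4, 21+0) = 44
r[8] = max(4+44, 13+39, 18+31, …, 21+4, 35+0) = 52
r[9] = max(4+52, 13+44, 18+39, …, 35+4, 36+0) = 57
r[10] = max(4+57, 13+52, 18+44, …, 36+4, 61+0) = 65
r[11] = max(4+65, 13+57, 18+52, …, 61+4, 49+0) = 70
r[12] = max(4+70, 13+65, 18+57, …, 49+4, 65+0) = 78
Maximum revenue is 78.
Now minimize piece count subject to staying optimal: for each k, pieces[k] = 1 + min over i with p[i]+r[k−i]=r[k] of pieces[k−i].
pieces[9] = 4
pieces[10] = 5
pieces[11] = 5
pieces[12] = 6

6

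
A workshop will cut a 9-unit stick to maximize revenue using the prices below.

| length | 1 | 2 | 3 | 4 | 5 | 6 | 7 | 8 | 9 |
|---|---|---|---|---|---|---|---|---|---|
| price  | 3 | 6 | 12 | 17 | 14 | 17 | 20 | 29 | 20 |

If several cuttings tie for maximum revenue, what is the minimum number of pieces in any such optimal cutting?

3

Consider every possible first cut. r[k] is the best of p[i]+r[k−i] over all sellable i≤k.
r[1] = 3
r[2] = max(3+3, 6+0) = 6
r[3] = max(3+6, 6+3, 12+0) = 12
r[4] = max(3+12, 6+6, 12+3, 17+0) = 17
r[5] = max(3+17, 6+12, 12+6, 17+3, 14+0) = 20
r[6] = max(3+20, 6+17, 12+12, 17+6, 14+3, 17+0) = 24
r[7] = max(3+24, 6+20, 12+17, …, 17+3, 20+0) = 29
r[8] = max(3+29, 6+24, 12+20, …, 20+3, 29+0) = 34
r[9] = max(3+34, 6+29, 12+24, …, 29+3, 20+0) = 37
Maximum revenue is $37.
Now minimize piece count subject to staying optimal: for each k, pieces[k] = 1 + min over i with p[i]+r[k−i]=r[k] of pieces[k−i].
pieces[6] = 2
pieces[7] = 2
pieces[8] = 2
pieces[9] = 3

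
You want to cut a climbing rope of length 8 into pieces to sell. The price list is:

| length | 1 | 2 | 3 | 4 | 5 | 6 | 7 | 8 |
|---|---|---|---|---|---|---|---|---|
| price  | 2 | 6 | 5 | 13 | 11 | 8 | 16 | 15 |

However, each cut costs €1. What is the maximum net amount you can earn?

25

Let r[k] be the best obtainable value from length k. For each k, try every first piece i and keep the best of price[i] + r[k−i] minus the 1 cut fee when i<k.
r[1] = 2
r[2] = max(2+2-1, 6+0) = 6
r[3] = max(2+6-1, 6+2-1, 5+0) = 7
r[4] = max(2+7-1, 6+6-1, 5+2-1, 13+0) = 13
r[5] = max(2+13-1, 6+7-1, 5+6-1, 13+2-1, 11+0) = 14
r[6] = max(2+14-1, 6+13-1, 5+7-1, 13+6-1, 11+2-1, 8+0) = 18
r[7] = max(2+18-1, 6+14-1, 5+13-1, …, 8+2-1, 16+0) = 19
r[8] = max(2+19-1, 6+18-1, 5+14-1, …, 16+2-1, 15+0) = 25
One optimal plan: pieces 4 + 4 (1 cut) → €26 − €1 = €25.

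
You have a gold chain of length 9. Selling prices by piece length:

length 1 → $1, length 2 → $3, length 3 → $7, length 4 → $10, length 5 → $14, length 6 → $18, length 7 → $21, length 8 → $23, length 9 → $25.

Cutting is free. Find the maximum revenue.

25

Consider every possible first cut. best[k] is the best of p[i]+best[k−i] over all sellable i≤k.
best[1] = 1
best[2] = max(1+1, 3+0) = 3
best[3] = max(1+3, 3+1, 7+0) = 7
best[4] = max(1+7, 3+3, 7+1, 10+0) = 10
best[5] = max(1+10, 3+7, 7+3, 10+1, 14+0) = 14
best[6] = max(1+14, 3+10, 7+7, 10+3, 14+1, 18+0) = 18
best[7] = max(1+18, 3+14, 7+10, …, 18+1, 21+0) = 21
best[8] = max(1+21, 3+18, 7+14, …, 21+1, 23+0) = 23
best[9] = max(1+23, 3+21, 7+18, …, 23+1, 25+0) = 25
One optimal cutting: 6 + 3 → $18 + $7 = $25.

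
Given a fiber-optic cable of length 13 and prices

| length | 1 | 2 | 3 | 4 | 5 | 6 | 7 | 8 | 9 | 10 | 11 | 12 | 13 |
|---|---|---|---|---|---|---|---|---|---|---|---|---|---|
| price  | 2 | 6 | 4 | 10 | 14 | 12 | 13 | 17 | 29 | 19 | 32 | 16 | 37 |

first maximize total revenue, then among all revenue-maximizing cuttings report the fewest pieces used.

3

Consider every possible first cut. r[k] is the best of p[i]+r[k−i] over all sellable i≤k.
r[1] = 2
r[2] = 6
r[3] = 8  (first piece 1, then r[2]=6)
r[4] = 12  (first piece 2, then r[2]=6)
r[5] = 14  (first piece 1, then r[4]=12)
r[6] = 18  (first piece 2, then r[4]=12)
r[7] = 20  (first piece 1, then r[6]=18)
r[8] = 24  (first piece 2, then r[6]=18)
r[9] = 29
r[10] = 31  (first piece 1, then r[9]=29)
r[11] = 35  (first piece 2, then r[9]=29)
r[12] = 37  (first piece 1, then r[11]=35)
r[13] = 41  (first piece 2, then r[11]=35)
Maximum revenue is $41.
Now minimize piece count subject to staying optimal: for each k, pieces[k] = 1 + min over i with p[i]+r[k−i]=r[k] of pieces[k−i].
pieces[10] = 2
pieces[11] = 2
pieces[12] = 3
pieces[13] = 3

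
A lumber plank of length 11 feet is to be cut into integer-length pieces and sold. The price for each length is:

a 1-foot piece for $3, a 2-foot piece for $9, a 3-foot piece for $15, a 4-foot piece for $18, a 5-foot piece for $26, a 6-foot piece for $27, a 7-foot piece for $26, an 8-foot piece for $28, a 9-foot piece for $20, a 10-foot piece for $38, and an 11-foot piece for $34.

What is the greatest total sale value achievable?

Let R[k] be the best obtainable value from length k. For each k, try every first piece i and keep the best of price[i] + R[k−i].
R[1] = 3
R[2] = 9
R[3] = 15
R[4] = 18  (first piece 1, then R[3]=15)
R[5] = 26
R[6] = 30  (first piece 3, then R[3]=15)
R[7] = 35  (first piece 2, then R[5]=26)
R[8] = 41  (first piece 3, then R[5]=26)
R[9] = 45  (first piece 3, then R[6]=30)
R[10] = 52  (first piece 5, then R[5]=26)
R[11] = 56  (first piece 3, then R[8]=41)
One optimal cutting: 5 + 3 + 3 → $26 + $15 + $15 = $56.

56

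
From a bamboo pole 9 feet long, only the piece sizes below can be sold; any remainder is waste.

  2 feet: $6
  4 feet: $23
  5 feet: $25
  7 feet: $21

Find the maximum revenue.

Build f[k] bottom-up: f[k] = max over allowed piece i of (p[i] + f[k−i]).
f[1] = 0
f[2] = 6
f[3] = 6
f[4] = 23
f[5] = 25
f[6] = 29  (first piece 2, then f[4]=23)
f[7] = 31  (first piece 2, then f[5]=25)
f[8] = 46  (first piece 4, then f[4]=23)
f[9] = 48  (first piece 4, then f[5]=25)
One optimal cutting: 5 + 4 → $48.

48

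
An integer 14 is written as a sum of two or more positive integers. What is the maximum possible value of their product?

162

Let m[k] be the best product for length k (with at least one cut). For each first piece i, the rest contributes max(k−i, m[k−i]).
Small cases: m[2]=1, m[3]=2, m[4]=4, m[5]=6, m[6]=9, m[7]=12, m[8]=18, m[9]=27.
m[10] = 2×max(8,18) = 2×18 = 36
m[11] = 2×max(9,27) = 2×27 = 54
m[12] = 3×max(9,27) = 3×27 = 81
m[13] = 2×max(11,54) = 2×54 = 108
m[14] = 2×max(12,81) = 2×81 = 162
One optimal split: 3 + 3 + 3 + 3 + 2; product 3×3×3×3×2 = 162.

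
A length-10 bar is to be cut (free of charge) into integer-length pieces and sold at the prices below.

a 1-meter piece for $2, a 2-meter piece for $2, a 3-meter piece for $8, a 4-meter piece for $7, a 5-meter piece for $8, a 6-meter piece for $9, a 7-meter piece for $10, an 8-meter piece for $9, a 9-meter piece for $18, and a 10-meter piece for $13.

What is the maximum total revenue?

Build v[k] bottom-up: v[k] = max over allowed piece i of (p[i] + v[k−i]).
v[1] = 2
v[2] = max(2+2, 2+0) = 4
v[3] = max(2+4, 2+2, 8+0) = 8
v[4] = max(2+8, 2+4, 8+2, 7+0) = 10
v[5] = max(2+10, 2+8, 8+4, 7+2, 8+0) = 12
v[6] = max(2+12, 2+10, 8+8, 7+4, 8+2, 9+0) = 16
v[7] = max(2+16, 2+12, 8+10, …, 9+2, 10+0) = 18
v[8] = max(2+18, 2+16, 8+12, …, 10+2, 9+0) = 20
v[9] = max(2+20, 2+18, 8+16, …, 9+2, 18+0) = 24
v[10] = max(2+24, 2+20, 8+18, …, 18+2, 13+0) = 26
One optimal cutting: 3 + 3 + 3 + 1 → $8 + $8 + $8 + $2 = $26.

26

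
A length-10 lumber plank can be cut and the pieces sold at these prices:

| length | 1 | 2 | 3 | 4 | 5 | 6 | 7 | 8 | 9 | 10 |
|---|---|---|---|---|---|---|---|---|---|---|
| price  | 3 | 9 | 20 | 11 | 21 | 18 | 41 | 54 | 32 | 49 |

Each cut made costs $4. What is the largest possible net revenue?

Let v[k] be the best obtainable value from length k. For each k, try every first piece i and keep the best of price[i] + v[k−i] minus the 4 cut fee when i<k.
v[1] = 3
v[2] = 9
v[3] = 20
v[4] = 19  (first piece 1, then v[3]=20)
v[5] = 25  (first piece 2, then v[3]=20)
v[6] = 36  (first piece 3, then v[3]=20)
v[7] = 41
v[8] = 54
v[9] = 53  (first piece 1, then v[8]=54)
v[10] = 59  (first piece 2, then v[8]=54)
One optimal plan: pieces 8 + 2 (1 cut) → $63 − $4 = $59.

59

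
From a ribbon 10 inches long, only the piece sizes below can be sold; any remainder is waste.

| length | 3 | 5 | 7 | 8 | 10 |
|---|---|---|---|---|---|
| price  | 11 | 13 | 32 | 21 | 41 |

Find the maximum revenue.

Build r[k] bottom-up: r[k] = max over allowed piece i of (p[i] + r[k−i]).
r[1] = 0
r[2] = 0
r[3] = 11
r[4] = 11
r[5] = 13
r[6] = 22  (first piece 3, then r[3]=11)
r[7] = 32
r[8] = 32
r[9] = 33  (first piece 3, then r[6]=22)
r[10] = 43  (first piece 3, then r[7]=32)
One optimal cutting: 7 + 3 → ¢43.

43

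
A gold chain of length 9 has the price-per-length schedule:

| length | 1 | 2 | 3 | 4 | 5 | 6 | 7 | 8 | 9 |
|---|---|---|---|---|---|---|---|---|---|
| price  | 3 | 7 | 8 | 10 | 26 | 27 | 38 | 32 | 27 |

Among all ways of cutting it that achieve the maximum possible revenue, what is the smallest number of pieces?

Consider every possible first cut. r[k] is the best of p[i]+r[k−i] over all sellable i≤k.
r[1] = 3
r[2] = 7
r[3] = 10  (first piece 1, then r[2]=7)
r[4] = 14  (first piece 2, then r[2]=7)
r[5] = 26
r[6] = 29  (first piece 1, then r[5]=26)
r[7] = 38
r[8] = 41  (first piece 1, then r[7]=38)
r[9] = 45  (first piece 2, then r[7]=38)
Maximum revenue is $45.
Now minimize piece count subject to staying optimal: for each k, pieces[k] = 1 + min over i with p[i]+r[k−i]=r[k] of pieces[k−i].
pieces[6] = 2
pieces[7] = 1
pieces[8] = 2
pieces[9] = 2

2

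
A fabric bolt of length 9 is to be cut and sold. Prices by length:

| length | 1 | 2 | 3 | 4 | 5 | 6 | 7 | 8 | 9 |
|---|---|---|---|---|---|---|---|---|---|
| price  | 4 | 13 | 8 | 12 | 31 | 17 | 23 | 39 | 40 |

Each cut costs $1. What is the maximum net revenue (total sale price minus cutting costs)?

Let net[k] be the best obtainable value from length k. For each k, try every first piece i and keep the best of price[i] + net[k−i] minus the 1 cut fee when i<k.
net[1] = 4
net[2] = 13
net[3] = 16  (first piece 1, then net[2]=13)
net[4] = 25  (first piece 2, then net[2]=13)
net[5] = 31
net[6] = 37  (first piece 2, then net[4]=25)
net[7] = 43  (first piece 2, then net[5]=31)
net[8] = 49  (first piece 2, then net[6]=37)
net[9] = 55  (first piece 2, then net[7]=43)
One optimal plan: pieces 5 + 2 + 2 (2 cuts) → $57 − $2 = $55.

55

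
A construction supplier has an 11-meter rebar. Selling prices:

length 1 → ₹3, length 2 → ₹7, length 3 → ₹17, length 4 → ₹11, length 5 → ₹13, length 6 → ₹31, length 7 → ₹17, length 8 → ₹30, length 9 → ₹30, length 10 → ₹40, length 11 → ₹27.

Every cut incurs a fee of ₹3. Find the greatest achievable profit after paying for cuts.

Build net[k] bottom-up: net[k] = max over allowed piece i of (p[i] + net[k−i]) − 3 per cut.
net[1] = 3
net[2] = max(3+3-3, 7+0) = 7
net[3] = max(3+7-3, 7+3-3, 17+0) = 17
net[4] = max(3+17-3, 7+7-3, 17+3-3, 11+0) = 17
net[5] = max(3+17-3, 7+17-3, 17+7-3, 11+3-3, 13+0) = 21
net[6] = max(3+21-3, 7+17-3, 17+17-3, 11+7-3, 13+3-3, 31+0) = 31
net[7] = max(3+31-3, 7+21-3, 17+17-3, …, 31+3-3, 17+0) = 31
net[8] = max(3+31-3, 7+31-3, 17+21-3, …, 17+3-3, 30+0) = 35
net[9] = max(3+35-3, 7+31-3, 17+31-3, …, 30+3-3, 30+0) = 45
net[10] = max(3+45-3, 7+35-3, 17+31-3, …, 30+3-3, 40+0) = 45
net[11] = max(3+45-3, 7+45-3, 17+35-3, …, 40+3-3, 27+0) = 49
One optimal plan: pieces 3 + 3 + 3 + 2 (3 cuts) → ₹58 − ₹9 = ₹49.

49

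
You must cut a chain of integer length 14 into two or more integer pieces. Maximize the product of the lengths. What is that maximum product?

Fill g[k] for k=2..14: at each k try every first piece i and multiply by the better of (k−i) uncut or g[k−i].
Small cases: g[2]=1, g[3]=2, g[4]=4, g[5]=6, g[6]=9, g[7]=12, g[8]=18, g[9]=27.
g[10] = max(1×27, 2×18, 3×12, …, 8×2, 9×1) = 36
g[11] = max(1×36, 2×27, 3×18, …, 9×2, 10×1) = 54
g[12] = max(1×54, 2×36, 3×27, …, 10×2, 11×1) = 81
g[13] = max(1×81, 2×54, 3×36, …, 11×2, 12×1) = 108
g[14] = max(1×108, 2×81, 3×54, …, 12×2, 13×1) = 162
One optimal split: 3 + 3 + 3 + 3 + 2; product 3×3×3×3×2 = 162.

162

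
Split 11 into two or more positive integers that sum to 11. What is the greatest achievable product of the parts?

54

Let g[k] be the best product for length k (with at least one cut). For each first piece i, the rest contributes max(k−i, g[k−i]).
Small cases: g[2]=1, g[3]=2, g[4]=4.
g[5] = max(1*4, 2*3, 3*2, 4*1) = 6
g[6] = max(1*6, 2*4, 3*3, 4*2, 5*1) = 9
g[7] = max(1*9, 2*6, 3*4, 4*3, 5*2, 6*1) = 12
g[8] = max(1*12, 2*9, 3*6, …, 6*2, 7*1) = 18
g[9] = max(1*18, 2*12, 3*9, …, 7*2, 8*1) = 27
g[10] = max(1*27, 2*18, 3*12, …, 8*2, 9*1) = 36
g[11] = max(1*36, 2*27, 3*18, …, 9*2, 10*1) = 54
One optimal split: 3 + 3 + 3 + 2; product 3*3*3*2 = 54.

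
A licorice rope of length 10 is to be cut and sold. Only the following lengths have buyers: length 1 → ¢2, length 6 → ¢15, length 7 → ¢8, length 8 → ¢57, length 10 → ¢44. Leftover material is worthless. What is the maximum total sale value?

Let r[k] be the best obtainable value from length k. For each k, try every first piece i and keep the best of price[i] + r[k−i].
r[1] = 2
r[2] = 4  (first piece 1, then r[1]=2)
r[3] = 6  (first piece 1, then r[2]=4)
r[4] = 8  (first piece 1, then r[3]=6)
r[5] = 10  (first piece 1, then r[4]=8)
r[6] = 15
r[7] = 17  (first piece 1, then r[6]=15)
r[8] = 57
r[9] = 59  (first piece 1, then r[8]=57)
r[10] = 61  (first piece 1, then r[9]=59)
One optimal cutting: 8 + 1 + 1 → ¢61.

61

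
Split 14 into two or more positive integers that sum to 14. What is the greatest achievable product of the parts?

Define prod[k] = max over 1≤i<k of i · max(k−i, prod[k−i]); the inner max lets the remainder stay uncut if that's better.
prod[2] = 1×max(1,0) = 1×1 = 1
prod[3] = 1×max(2,1) = 1×2 = 2
prod[4] = 2×max(2,1) = 2×2 = 4
prod[5] = 2×max(3,2) = 2×3 = 6
prod[6] = 3×max(3,2) = 3×3 = 9
prod[7] = 2×max(5,6) = 2×6 = 12
prod[8] = 2×max(6,9) = 2×9 = 18
prod[9] = 3×max(6,9) = 3×9 = 27
prod[10] = 2×max(8,18) = 2×18 = 36
prod[11] = 2×max(9,27) = 2×27 = 54
prod[12] = 3×max(9,27) = 3×27 = 81
prod[13] = 2×max(11,54) = 2×54 = 108
prod[14] = 2×max(12,81) = 2×81 = 162
One optimal split: 3 + 3 + 3 + 3 + 2; product 3×3×3×3×2 = 162.

162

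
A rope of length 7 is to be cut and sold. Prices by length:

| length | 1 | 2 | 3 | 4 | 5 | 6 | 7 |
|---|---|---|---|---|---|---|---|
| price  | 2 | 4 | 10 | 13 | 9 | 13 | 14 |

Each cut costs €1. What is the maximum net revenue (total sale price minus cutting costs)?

Consider every possible first cut. r[k] is the best of p[i]+r[k−i] over all sellable i≤k, charging 1 whenever i<k.
r[1] = 2
r[2] = max(2+2-1, 4+0) = 4
r[3] = max(2+4-1, 4+2-1, 10+0) = 10
r[4] = max(2+10-1, 4+4-1, 10+2-1, 13+0) = 13
r[5] = max(2+13-1, 4+10-1, 10+4-1, 13+2-1, 9+0) = 14
r[6] = max(2+14-1, 4+13-1, 10+10-1, 13+4-1, 9+2-1, 13+0) = 19
r[7] = max(2+19-1, 4+14-1, 10+13-1, …, 13+2-1, 14+0) = 22
One optimal plan: pieces 4 + 3 (1 cut) → €23 − €1 = €22.

22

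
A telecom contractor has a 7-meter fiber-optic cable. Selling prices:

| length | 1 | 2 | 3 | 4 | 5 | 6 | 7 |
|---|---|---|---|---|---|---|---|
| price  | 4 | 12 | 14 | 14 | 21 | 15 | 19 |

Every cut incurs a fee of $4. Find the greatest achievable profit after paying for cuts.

30

Build v[k] bottom-up: v[k] = max over allowed piece i of (p[i] + v[k−i]) − 4 per cut.
v[1] = 4
v[2] = max(4+4-4, 12+0) = 12
v[3] = max(4+12-4, 12+4-4, 14+0) = 14
v[4] = max(4+14-4, 12+12-4, 14+4-4, 14+0) = 20
v[5] = max(4+20-4, 12+14-4, 14+12-4, 14+4-4, 21+0) = 22
v[6] = max(4+22-4, 12+20-4, 14+14-4, 14+12-4, 21+4-4, 15+0) = 28
v[7] = max(4+28-4, 12+22-4, 14+20-4, …, 15+4-4, 19+0) = 30
One optimal plan: pieces 3 + 2 + 2 (2 cuts) → $38 − $8 = $30.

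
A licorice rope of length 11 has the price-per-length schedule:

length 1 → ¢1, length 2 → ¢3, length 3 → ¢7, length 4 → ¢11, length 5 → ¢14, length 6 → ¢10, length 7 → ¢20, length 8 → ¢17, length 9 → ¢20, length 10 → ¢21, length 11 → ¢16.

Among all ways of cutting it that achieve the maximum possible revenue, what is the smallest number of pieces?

2

Consider every possible first cut. r[k] is the best of p[i]+r[k−i] over all sellable i≤k.
r[1] = 1
r[2] = 3
r[3] = 7
r[4] = 11
r[5] = 14
r[6] = 15  (first piece 1, then r[5]=14)
r[7] = 20
r[8] = 22  (first piece 4, then r[4]=11)
r[9] = 25  (first piece 4, then r[5]=14)
r[10] = 28  (first piece 5, then r[5]=14)
r[11] = 31  (first piece 4, then r[7]=20)
Maximum revenue is ¢31.
Now minimize piece count subject to staying optimal: for each k, pieces[k] = 1 + min over i with p[i]+r[k−i]=r[k] of pieces[k−i].
pieces[8] = 2
pieces[9] = 2
pieces[10] = 2
pieces[11] = 2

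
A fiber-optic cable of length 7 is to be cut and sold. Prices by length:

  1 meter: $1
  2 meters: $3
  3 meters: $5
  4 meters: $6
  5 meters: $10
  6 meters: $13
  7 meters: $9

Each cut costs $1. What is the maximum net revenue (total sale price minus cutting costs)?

13

Consider every possible first cut. r[k] is the best of p[i]+r[k−i] over all sellable i≤k, charging 1 whenever i<k.
r[1] = 1
r[2] = max(1+1-1, 3+0) = 3
r[3] = max(1+3-1, 3+1-1, 5+0) = 5
r[4] = max(1+5-1, 3+3-1, 5+1-1, 6+0) = 6
r[5] = max(1+6-1, 3+5-1, 5+3-1, 6+1-1, 10+0) = 10
r[6] = max(1+10-1, 3+6-1, 5+5-1, 6+3-1, 10+1-1, 13+0) = 13
r[7] = max(1+13-1, 3+10-1, 5+6-1, …, 13+1-1, 9+0) = 13
One optimal plan: pieces 6 + 1 (1 cut) → $14 − $1 = $13.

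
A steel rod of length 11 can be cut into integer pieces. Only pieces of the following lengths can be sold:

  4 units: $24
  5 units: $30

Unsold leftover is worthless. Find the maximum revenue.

60

Build best[k] bottom-up: best[k] = max over allowed piece i of (p[i] + best[k−i]).
best[1] = 0
best[2] = 0
best[3] = 0
best[4] = 24
best[5] = 30
best[6] = 30
best[7] = 30
best[8] = 48  (first piece 4, then best[4]=24)
best[9] = 54  (first piece 4, then best[5]=30)
best[10] = 60  (first piece 5, then best[5]=30)
best[11] = 60
One optimal cutting: pieces 5 + 5 with 1 unit of scrap → $60.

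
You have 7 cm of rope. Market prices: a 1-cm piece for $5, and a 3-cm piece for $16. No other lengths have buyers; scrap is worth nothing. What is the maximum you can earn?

37

Consider every possible first cut. f[k] is the best of p[i]+f[k−i] over all sellable i≤k.
f[1] = 5
f[2] = 10  (first piece 1, then f[1]=5)
f[3] = 16
f[4] = 21  (first piece 1, then f[3]=16)
f[5] = 26  (first piece 1, then f[4]=21)
f[6] = 32  (first piece 3, then f[3]=16)
f[7] = 37  (first piece 1, then f[6]=32)
One optimal cutting: 3 + 3 + 1 → $37.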